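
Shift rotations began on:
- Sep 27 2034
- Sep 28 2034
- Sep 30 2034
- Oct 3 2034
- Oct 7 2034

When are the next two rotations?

Oct 12 2034, Oct 18 2034

Intervals are 1, 2, 3, 4 days — an arithmetic progression with common difference 1.
Next gap: 5 days. Oct 7 2034 + 5 days = Oct 12 2034.
Next gap: 6 days. Oct 12 2034 + 6 days = Oct 18 2034.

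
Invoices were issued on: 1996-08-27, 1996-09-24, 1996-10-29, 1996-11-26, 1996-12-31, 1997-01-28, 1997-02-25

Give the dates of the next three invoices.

Every date is a Tuesday; gaps 28, 35, 28, 35, 28, 28 days.
Each is the last Tuesday of its month (at least one falls on the 29th or later, ruling out '4th Tuesday').
March 1997 ends with Tuesday 1997-03-25.
April 1997 ends with Tuesday 1997-04-29.
May 1997 ends with Tuesday 1997-05-27.

1997-03-25, 1997-04-29, 1997-05-27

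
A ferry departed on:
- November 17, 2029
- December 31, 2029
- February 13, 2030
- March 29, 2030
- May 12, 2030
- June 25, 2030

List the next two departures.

Every event comes 44 days after the last (44, 44, 44, 44, 44).
June 25, 2030 + 44 days = August 8, 2030.
August 8, 2030 + 44 days = September 21, 2030.

August 8, 2030; September 21, 2030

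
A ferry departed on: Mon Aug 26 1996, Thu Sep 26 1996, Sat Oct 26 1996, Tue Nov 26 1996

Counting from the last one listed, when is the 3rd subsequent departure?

The day-of-month is always 26 (31, 30, 31 days between events).
So this recurs on the 26th of each month.
December 1996: Thu Dec 26 1996.
January 1997: Sun Jan 26 1997.
February 1997: Wed Feb 26 1997.

Wed Feb 26 1997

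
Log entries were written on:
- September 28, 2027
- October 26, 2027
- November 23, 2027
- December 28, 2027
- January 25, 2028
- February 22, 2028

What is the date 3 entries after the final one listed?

These are Tuesdays at 28- or 35-day spacing (28, 28, 35, 28, 28).
The pattern: 4th Tuesday of the month.
4th Tuesday of March 2028: March 28, 2028.
April 2028 — 4th Tuesday is April 25, 2028.
4th Tuesday of May 2028: May 23, 2028.

May 23, 2028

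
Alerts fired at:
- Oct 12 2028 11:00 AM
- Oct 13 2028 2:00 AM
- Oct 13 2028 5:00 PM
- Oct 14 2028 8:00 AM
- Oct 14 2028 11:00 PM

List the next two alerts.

The interval is a steady 15 hours (15, 15, 15, 15).
Oct 14 2028 11:00 PM + 15 h = Oct 15 2028 2:00 PM.
Oct 15 2028 2:00 PM + 15 h = Oct 16 2028 5:00 AM.

Oct 15 2028 2:00 PM, Oct 16 2028 5:00 AM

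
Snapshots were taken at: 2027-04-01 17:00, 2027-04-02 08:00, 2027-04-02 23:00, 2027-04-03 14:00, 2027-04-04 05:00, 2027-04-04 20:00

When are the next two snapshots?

2027-04-05 11:00, 2027-04-06 02:00

Spacing: 15, 15, 15, 15, 15 h — constant 15 h.
2027-04-04 20:00 + 15 h = 2027-04-05 11:00.
2027-04-05 11:00 + 15 h = 2027-04-06 02:00.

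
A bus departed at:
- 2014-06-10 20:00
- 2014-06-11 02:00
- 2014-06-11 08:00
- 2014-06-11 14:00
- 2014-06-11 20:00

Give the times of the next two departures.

Spacing: 6, 6, 6, 6 h — constant 6 h.
2014-06-11 20:00 + 6 h = 2014-06-12 02:00.
2014-06-12 02:00 + 6 h = 2014-06-12 08:00.

2014-06-12 02:00, 2014-06-12 08:00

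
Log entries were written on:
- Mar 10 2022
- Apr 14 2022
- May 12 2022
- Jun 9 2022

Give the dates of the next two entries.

Jul 14 2022, Aug 11 2022

These are Thursdays at 28- or 35-day spacing (35, 28, 28).
The pattern: 2nd Thursday of the month.
2nd Thursday of July 2022: Jul 14 2022.
2nd Thursday of August 2022: Aug 11 2022.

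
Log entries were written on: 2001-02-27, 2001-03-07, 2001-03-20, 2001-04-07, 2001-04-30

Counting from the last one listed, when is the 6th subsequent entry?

2001-12-29

The spacing grows by 5 each time: 8, 13, 18, 23 days.
Next gap: 28 days. 2001-04-30 + 28 days = 2001-05-28.
Next gap: 33 days. 2001-05-28 + 33 days = 2001-06-30.
Next gap: 38 days. 2001-06-30 + 38 days = 2001-08-07.
Next gap: 43 days. 2001-08-07 + 43 days = 2001-09-19.
Next gap: 48 days. 2001-09-19 + 48 days = 2001-11-06.
Next gap: 53 days. 2001-11-06 + 53 days = 2001-12-29.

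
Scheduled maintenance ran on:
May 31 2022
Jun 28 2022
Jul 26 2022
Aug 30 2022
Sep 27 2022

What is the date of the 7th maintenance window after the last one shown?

Every date is a Tuesday; gaps 28, 28, 35, 28 days.
Each is the last Tuesday of its month (at least one falls on the 29th or later, ruling out '4th Tuesday').
October 2022 ends with Tuesday Oct 25 2022.
Last Tuesday of November 2022: Nov 29 2022.
December 2022 ends with Tuesday Dec 27 2022.
January 2023 ends with Tuesday Jan 31 2023.
Last Tuesday of February 2023: Feb 28 2023.
March 2023 ends with Tuesday Mar 28 2023.
April 2023 ends with Tuesday Apr 25 2023.

Apr 25 2023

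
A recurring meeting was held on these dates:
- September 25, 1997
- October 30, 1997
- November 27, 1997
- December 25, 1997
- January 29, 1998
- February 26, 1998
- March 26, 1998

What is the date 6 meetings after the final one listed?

All Thursdays; the gaps (35, 28, 28, 35, 28, 28) vary with month length.
This is the last Thursday of each month.
Last Thursday of April 1998: April 30, 1998.
May 1998 ends with Thursday May 28, 1998.
June 1998 ends with Thursday June 25, 1998.
Last Thursday of July 1998: July 30, 1998.
August 1998 ends with Thursday August 27, 1998.
September 1998 ends with Thursday September 24, 1998.

September 24, 1998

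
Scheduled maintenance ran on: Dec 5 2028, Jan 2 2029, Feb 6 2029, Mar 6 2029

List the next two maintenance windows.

Apr 3 2029, May 1 2029

These are Tuesdays at 28- or 35-day spacing (28, 35, 28).
The pattern: 1st Tuesday of the month.
April 2029 — 1st Tuesday is Apr 3 2029.
May 2029 — 1st Tuesday is May 1 2029.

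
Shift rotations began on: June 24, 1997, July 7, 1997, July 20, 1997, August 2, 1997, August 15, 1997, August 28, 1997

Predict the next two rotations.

September 10, 1997; September 23, 1997

The spacing is 13, 13, 13, 13, 13 days — always 13 days.
August 28, 1997 + 13 days = September 10, 1997.
September 10, 1997 + 13 days = September 23, 1997.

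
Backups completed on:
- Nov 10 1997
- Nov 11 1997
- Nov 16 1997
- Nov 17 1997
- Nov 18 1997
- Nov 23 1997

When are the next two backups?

Nov 24 1997, Nov 25 1997

The gap pattern 1, 5, 1, 1, 5 repeats every 3 events.
These are the Mondays, Tuesdays and Sundays of each week.
Next Monday: Nov 24 1997.
Next Tuesday: Nov 25 1997.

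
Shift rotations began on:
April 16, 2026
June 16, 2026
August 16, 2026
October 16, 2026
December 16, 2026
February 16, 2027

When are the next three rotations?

April 16, 2027; June 16, 2027; August 16, 2027

Each date is the 16th; the gaps (61, 61, 61, 61, 62) track the month lengths.
The rule is the 16th of every 2 months.
April 2027: April 16, 2027.
June 2027: June 16, 2027.
August 2027: August 16, 2027.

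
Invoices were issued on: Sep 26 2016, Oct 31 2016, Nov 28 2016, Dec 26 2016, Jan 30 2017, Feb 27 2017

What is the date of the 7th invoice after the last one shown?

All Mondays; the gaps (35, 28, 28, 35, 28) vary with month length.
This is the last Monday of each month.
March 2017 ends with Monday Mar 27 2017.
April 2017 ends with Monday Apr 24 2017.
Last Monday of May 2017: May 29 2017.
Last Monday of June 2017: Jun 26 2017.
July 2017 ends with Monday Jul 31 2017.
Last Monday of August 2017: Aug 28 2017.
Last Monday of September 2017: Sep 25 2017.

Sep 25 2017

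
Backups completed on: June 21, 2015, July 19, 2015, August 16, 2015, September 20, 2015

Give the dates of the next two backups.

Gaps: 28, 28, 35 days — a mix of 28 and 35. Every date is a Sunday.
Each is the 3rd Sunday of its month.
October 2015 — 3rd Sunday is October 18, 2015.
November 2015 — 3rd Sunday is November 15, 2015.

October 18, 2015; November 15, 2015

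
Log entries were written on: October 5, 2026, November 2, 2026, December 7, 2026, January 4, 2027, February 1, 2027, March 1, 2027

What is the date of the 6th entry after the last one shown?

September 6, 2027

These are Mondays at 28- or 35-day spacing (28, 35, 28, 28, 28).
The pattern: 1st Monday of the month.
April 2027 — 1st Monday is April 5, 2027.
1st Monday of May 2027: May 3, 2027.
1st Monday of June 2027: June 7, 2027.
1st Monday of July 2027: July 5, 2027.
August 2027 — 1st Monday is August 2, 2027.
September 2027 — 1st Monday is September 6, 2027.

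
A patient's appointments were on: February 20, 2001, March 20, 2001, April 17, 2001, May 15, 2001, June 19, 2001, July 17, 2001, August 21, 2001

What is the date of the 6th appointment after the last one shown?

These are Tuesdays at 28- or 35-day spacing (28, 28, 28, 35, 28, 35).
The pattern: 3rd Tuesday of the month.
3rd Tuesday of September 2001: September 18, 2001.
3rd Tuesday of October 2001: October 16, 2001.
November 2001 — 3rd Tuesday is November 20, 2001.
December 2001 — 3rd Tuesday is December 18, 2001.
January 2002 — 3rd Tuesday is January 15, 2002.
3rd Tuesday of February 2002: February 19, 2002.

February 19, 2002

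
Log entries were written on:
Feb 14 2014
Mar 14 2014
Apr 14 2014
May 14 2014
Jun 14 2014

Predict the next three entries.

Jul 14 2014, Aug 14 2014, Sep 14 2014

Each date is the 14th; the gaps (28, 31, 30, 31) track the month lengths.
The rule is the 14th of each month.
Next: July 2014 → Jul 14 2014.
August 2014: Aug 14 2014.
September 2014: Sep 14 2014.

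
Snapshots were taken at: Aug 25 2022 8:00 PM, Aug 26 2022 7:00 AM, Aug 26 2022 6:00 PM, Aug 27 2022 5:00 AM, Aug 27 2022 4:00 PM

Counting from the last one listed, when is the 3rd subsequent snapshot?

Spacing: 11, 11, 11, 11 h — constant 11 h.
Aug 27 2022 4:00 PM + 11 h = Aug 28 2022 3:00 AM.
Aug 28 2022 3:00 AM + 11 h = Aug 28 2022 2:00 PM.
Aug 28 2022 2:00 PM + 11 h = Aug 29 2022 1:00 AM.

Aug 29 2022 1:00 AM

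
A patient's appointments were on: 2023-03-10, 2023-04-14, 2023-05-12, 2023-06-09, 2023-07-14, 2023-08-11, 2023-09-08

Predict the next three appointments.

Gaps: 35, 28, 28, 35, 28, 28 days — a mix of 28 and 35. Every date is a Friday.
Each is the 2nd Friday of its month.
October 2023 — 2nd Friday is 2023-10-13.
2nd Friday of November 2023: 2023-11-10.
December 2023 — 2nd Friday is 2023-12-08.

2023-10-13, 2023-11-10, 2023-12-08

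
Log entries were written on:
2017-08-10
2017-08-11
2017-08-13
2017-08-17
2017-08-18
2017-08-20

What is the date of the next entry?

2017-08-24

Every event lands on a Thursday or Friday or Sunday (gaps cycle 1, 2, 4, 1, 2).
So the schedule is: every Thursday, Friday and Sunday.
Next Thursday: 2017-08-24.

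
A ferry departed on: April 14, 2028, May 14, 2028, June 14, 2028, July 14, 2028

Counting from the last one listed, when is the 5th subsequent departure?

Gaps: 30, 31, 30 days — not constant. Every event is on the 14th of the month.
Pattern: the 14th of each month.
August 2028: August 14, 2028.
September 2028: September 14, 2028.
Next: October 2028 → October 14, 2028.
November 2028: November 14, 2028.
Next: December 2028 → December 14, 2028.

December 14, 2028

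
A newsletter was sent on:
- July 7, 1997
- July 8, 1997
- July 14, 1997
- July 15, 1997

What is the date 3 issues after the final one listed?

The gap pattern 1, 6, 1 repeats every 2 events.
These are the Mondays and Tuesdays of each week.
The following Monday is July 21, 1997.
Next Tuesday: July 22, 1997.
Next Monday: July 28, 1997.

July 28, 1997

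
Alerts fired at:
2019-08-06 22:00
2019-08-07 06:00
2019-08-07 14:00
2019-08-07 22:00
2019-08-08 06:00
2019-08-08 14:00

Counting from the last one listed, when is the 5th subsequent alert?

2019-08-10 06:00

The interval is a steady 8 hours (8, 8, 8, 8, 8).
2019-08-08 14:00 + 8 h = 2019-08-08 22:00.
2019-08-08 22:00 + 8 h = 2019-08-09 06:00.
2019-08-09 06:00 + 8 h = 2019-08-09 14:00.
2019-08-09 14:00 + 8 h = 2019-08-09 22:00.
2019-08-09 22:00 + 8 h = 2019-08-10 06:00.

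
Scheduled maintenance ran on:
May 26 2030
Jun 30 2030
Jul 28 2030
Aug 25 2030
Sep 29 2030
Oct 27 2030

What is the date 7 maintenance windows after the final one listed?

May 25 2031

Every date is a Sunday; gaps 35, 28, 28, 35, 28 days.
Each is the last Sunday of its month (at least one falls on the 29th or later, ruling out '4th Sunday').
Last Sunday of November 2030: Nov 24 2030.
December 2030 ends with Sunday Dec 29 2030.
Last Sunday of January 2031: Jan 26 2031.
Last Sunday of February 2031: Feb 23 2031.
March 2031 ends with Sunday Mar 30 2031.
April 2031 ends with Sunday Apr 27 2031.
Last Sunday of May 2031: May 25 2031.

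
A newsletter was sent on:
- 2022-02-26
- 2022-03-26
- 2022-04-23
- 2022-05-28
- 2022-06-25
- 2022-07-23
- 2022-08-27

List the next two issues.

These are Saturdays at 28- or 35-day spacing (28, 28, 35, 28, 28, 35).
The pattern: 4th Saturday of the month.
September 2022 — 4th Saturday is 2022-09-24.
4th Saturday of October 2022: 2022-10-22.

2022-09-24, 2022-10-22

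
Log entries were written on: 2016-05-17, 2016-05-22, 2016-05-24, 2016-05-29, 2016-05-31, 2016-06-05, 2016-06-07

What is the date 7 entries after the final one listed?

Every event lands on a Tuesday or Sunday (gaps cycle 5, 2, 5, 2, 5, 2).
So the schedule is: every Tuesday and Sunday.
Next Sunday: 2016-06-12.
Next Tuesday: 2016-06-14.
The following Sunday is 2016-06-19.
The following Tuesday is 2016-06-21.
The following Sunday is 2016-06-26.
The following Tuesday is 2016-06-28.
The following Sunday is 2016-07-03.

2016-07-03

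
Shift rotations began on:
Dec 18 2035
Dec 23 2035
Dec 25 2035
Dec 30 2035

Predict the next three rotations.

Gaps: 5, 2, 5 days — not constant, but cyclic with period 2.
The events fall on every Tuesday and Sunday.
The following Tuesday is Jan 1 2036.
Next Sunday: Jan 6 2036.
The following Tuesday is Jan 8 2036.

Jan 1 2036, Jan 6 2036, Jan 8 2036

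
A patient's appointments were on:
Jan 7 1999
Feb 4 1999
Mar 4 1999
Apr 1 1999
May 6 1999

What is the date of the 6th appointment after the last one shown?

Nov 4 1999

These are Thursdays at 28- or 35-day spacing (28, 28, 28, 35).
The pattern: 1st Thursday of the month.
1st Thursday of June 1999: Jun 3 1999.
1st Thursday of July 1999: Jul 1 1999.
1st Thursday of August 1999: Aug 5 1999.
1st Thursday of September 1999: Sep 2 1999.
October 1999 — 1st Thursday is Oct 7 1999.
November 1999 — 1st Thursday is Nov 4 1999.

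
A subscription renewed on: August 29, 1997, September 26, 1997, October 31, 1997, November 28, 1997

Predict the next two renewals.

All Fridays; the gaps (28, 35, 28) vary with month length.
This is the last Friday of each month.
December 1997 ends with Friday December 26, 1997.
Last Friday of January 1998: January 30, 1998.

December 26, 1997; January 30, 1998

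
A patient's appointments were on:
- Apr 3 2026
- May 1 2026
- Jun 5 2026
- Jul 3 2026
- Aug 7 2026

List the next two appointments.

These are Fridays at 28- or 35-day spacing (28, 35, 28, 35).
The pattern: 1st Friday of the month.
September 2026 — 1st Friday is Sep 4 2026.
October 2026 — 1st Friday is Oct 2 2026.

Sep 4 2026, Oct 2 2026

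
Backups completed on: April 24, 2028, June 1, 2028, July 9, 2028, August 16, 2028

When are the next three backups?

September 23, 2028; October 31, 2028; December 8, 2028

Every event comes 38 days after the last (38, 38, 38).
August 16, 2028 + 38 days = September 23, 2028.
September 23, 2028 + 38 days = October 31, 2028.
October 31, 2028 + 38 days = December 8, 2028.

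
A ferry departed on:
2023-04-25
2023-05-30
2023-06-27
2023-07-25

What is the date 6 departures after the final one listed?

2024-01-30

These are Tuesdays with 35, 28, 28-day gaps.
Each is the final Tuesday of its month — 2023-05-30 is past the 28th, so '4th Tuesday' doesn't fit.
Last Tuesday of August 2023: 2023-08-29.
Last Tuesday of September 2023: 2023-09-26.
October 2023 ends with Tuesday 2023-10-31.
Last Tuesday of November 2023: 2023-11-28.
Last Tuesday of December 2023: 2023-12-26.
January 2024 ends with Tuesday 2024-01-30.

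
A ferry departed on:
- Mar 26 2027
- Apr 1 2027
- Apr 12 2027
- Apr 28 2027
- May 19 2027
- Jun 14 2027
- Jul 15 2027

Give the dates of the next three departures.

The spacing grows by 5 each time: 6, 11, 16, 21, 26, 31 days.
Next gap: 36 days. Jul 15 2027 + 36 days = Aug 20 2027.
Next gap: 41 days. Aug 20 2027 + 41 days = Sep 30 2027.
Next gap: 46 days. Sep 30 2027 + 46 days = Nov 15 2027.

Aug 20 2027, Sep 30 2027, Nov 15 2027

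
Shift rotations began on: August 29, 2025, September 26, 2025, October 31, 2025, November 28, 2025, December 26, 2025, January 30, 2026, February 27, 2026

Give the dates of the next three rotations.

March 27, 2026; April 24, 2026; May 29, 2026

Every date is a Friday; gaps 28, 35, 28, 28, 35, 28 days.
Each is the last Friday of its month (at least one falls on the 29th or later, ruling out '4th Friday').
Last Friday of March 2026: March 27, 2026.
Last Friday of April 2026: April 24, 2026.
Last Friday of May 2026: May 29, 2026.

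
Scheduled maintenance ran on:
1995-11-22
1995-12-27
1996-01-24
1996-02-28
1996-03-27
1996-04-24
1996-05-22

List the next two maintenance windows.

1996-06-26, 1996-07-24

All dates are Wednesdays, 35, 28, 35, 28, 28, 28 days apart.
Specifically, the 4th Wednesday of each month.
June 1996 — 4th Wednesday is 1996-06-26.
4th Wednesday of July 1996: 1996-07-24.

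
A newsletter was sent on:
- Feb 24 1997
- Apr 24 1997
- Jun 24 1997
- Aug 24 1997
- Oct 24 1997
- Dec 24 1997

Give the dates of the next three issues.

The day-of-month is always 24 (59, 61, 61, 61, 61 days between events).
So this recurs on the 24th of every 2 months.
Next: February 1998 → Feb 24 1998.
April 1998: Apr 24 1998.
Next: June 1998 → Jun 24 1998.

Feb 24 1998, Apr 24 1998, Jun 24 1998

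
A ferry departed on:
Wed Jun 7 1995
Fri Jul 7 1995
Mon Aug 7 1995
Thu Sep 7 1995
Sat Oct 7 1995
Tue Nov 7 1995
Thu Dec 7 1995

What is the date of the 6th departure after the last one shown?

The day-of-month is always 7 (30, 31, 31, 30, 31, 30 days between events).
So this recurs on the 7th of each month.
January 1996: Sun Jan 7 1996.
February 1996: Wed Feb 7 1996.
March 1996: Thu Mar 7 1996.
April 1996: Sun Apr 7 1996.
Next: May 1996 → Tue May 7 1996.
June 1996: Fri Jun 7 1996.

Fri Jun 7 1996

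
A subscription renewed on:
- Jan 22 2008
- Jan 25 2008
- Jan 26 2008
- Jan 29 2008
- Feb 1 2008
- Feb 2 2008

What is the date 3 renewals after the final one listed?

Feb 9 2008

Every event lands on a Tuesday or Friday or Saturday (gaps cycle 3, 1, 3, 3, 1).
So the schedule is: every Tuesday, Friday and Saturday.
The following Tuesday is Feb 5 2008.
The following Friday is Feb 8 2008.
Next Saturday: Feb 9 2008.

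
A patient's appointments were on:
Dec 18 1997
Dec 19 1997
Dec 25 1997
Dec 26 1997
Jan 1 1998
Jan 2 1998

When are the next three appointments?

The gap pattern 1, 6, 1, 6, 1 repeats every 2 events.
These are the Thursdays and Fridays of each week.
Next Thursday: Jan 8 1998.
The following Friday is Jan 9 1998.
The following Thursday is Jan 15 1998.

Jan 8 1998, Jan 9 1998, Jan 15 1998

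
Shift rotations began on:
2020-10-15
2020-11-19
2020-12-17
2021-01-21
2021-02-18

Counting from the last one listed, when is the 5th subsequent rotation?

2021-07-15

These are Thursdays at 28- or 35-day spacing (35, 28, 35, 28).
The pattern: 3rd Thursday of the month.
3rd Thursday of March 2021: 2021-03-18.
3rd Thursday of April 2021: 2021-04-15.
3rd Thursday of May 2021: 2021-05-20.
June 2021 — 3rd Thursday is 2021-06-17.
July 2021 — 3rd Thursday is 2021-07-15.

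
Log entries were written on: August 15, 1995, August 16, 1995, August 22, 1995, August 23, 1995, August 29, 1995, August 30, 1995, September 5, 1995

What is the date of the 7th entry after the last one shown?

Gaps: 1, 6, 1, 6, 1, 6 days — not constant, but cyclic with period 2.
The events fall on every Tuesday and Wednesday.
Next Wednesday: September 6, 1995.
Next Tuesday: September 12, 1995.
The following Wednesday is September 13, 1995.
Next Tuesday: September 19, 1995.
The following Wednesday is September 20, 1995.
The following Tuesday is September 26, 1995.
The following Wednesday is September 27, 1995.

September 27, 1995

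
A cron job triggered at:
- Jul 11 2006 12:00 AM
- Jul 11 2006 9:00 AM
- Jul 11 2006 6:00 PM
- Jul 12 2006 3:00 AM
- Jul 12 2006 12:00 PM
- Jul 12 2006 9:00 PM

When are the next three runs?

The interval is a steady 9 hours (9, 9, 9, 9, 9).
Jul 12 2006 9:00 PM + 9 h = Jul 13 2006 6:00 AM.
Jul 13 2006 6:00 AM + 9 h = Jul 13 2006 3:00 PM.
Jul 13 2006 3:00 PM + 9 h = Jul 14 2006 12:00 AM.

Jul 13 2006 6:00 AM, Jul 13 2006 3:00 PM, Jul 14 2006 12:00 AM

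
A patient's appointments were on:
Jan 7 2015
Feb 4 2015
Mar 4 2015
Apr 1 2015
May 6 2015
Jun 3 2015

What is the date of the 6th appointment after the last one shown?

These are Wednesdays at 28- or 35-day spacing (28, 28, 28, 35, 28).
The pattern: 1st Wednesday of the month.
July 2015 — 1st Wednesday is Jul 1 2015.
1st Wednesday of August 2015: Aug 5 2015.
September 2015 — 1st Wednesday is Sep 2 2015.
1st Wednesday of October 2015: Oct 7 2015.
November 2015 — 1st Wednesday is Nov 4 2015.
December 2015 — 1st Wednesday is Dec 2 2015.

Dec 2 2015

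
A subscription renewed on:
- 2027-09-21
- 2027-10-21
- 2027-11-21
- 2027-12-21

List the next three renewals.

2028-01-21, 2028-02-21, 2028-03-21

Each date is the 21st; the gaps (30, 31, 30) track the month lengths.
The rule is the 21st of each month.
Next: January 2028 → 2028-01-21.
February 2028: 2028-02-21.
Next: March 2028 → 2028-03-21.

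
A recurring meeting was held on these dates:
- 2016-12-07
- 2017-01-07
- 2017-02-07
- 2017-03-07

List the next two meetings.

2017-04-07, 2017-05-07

The day-of-month is always 7 (31, 31, 28 days between events).
So this recurs on the 7th of each month.
April 2017: 2017-04-07.
May 2017: 2017-05-07.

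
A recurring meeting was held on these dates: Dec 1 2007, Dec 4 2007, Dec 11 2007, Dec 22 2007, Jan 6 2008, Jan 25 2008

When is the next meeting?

Feb 17 2008

Intervals are 3, 7, 11, 15, 19 days — an arithmetic progression with common difference 4.
Next gap: 23 days. Jan 25 2008 + 23 days = Feb 17 2008.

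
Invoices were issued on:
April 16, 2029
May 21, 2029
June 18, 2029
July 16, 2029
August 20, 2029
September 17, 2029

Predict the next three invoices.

Gaps: 35, 28, 28, 35, 28 days — a mix of 28 and 35. Every date is a Monday.
Each is the 3rd Monday of its month.
3rd Monday of October 2029: October 15, 2029.
November 2029 — 3rd Monday is November 19, 2029.
December 2029 — 3rd Monday is December 17, 2029.

October 15, 2029; November 19, 2029; December 17, 2029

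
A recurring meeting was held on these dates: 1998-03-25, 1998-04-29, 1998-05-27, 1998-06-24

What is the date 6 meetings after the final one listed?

These are Wednesdays with 35, 28, 28-day gaps.
Each is the final Wednesday of its month — 1998-04-29 is past the 28th, so '4th Wednesday' doesn't fit.
July 1998 ends with Wednesday 1998-07-29.
August 1998 ends with Wednesday 1998-08-26.
Last Wednesday of September 1998: 1998-09-30.
Last Wednesday of October 1998: 1998-10-28.
Last Wednesday of November 1998: 1998-11-25.
December 1998 ends with Wednesday 1998-12-30.

1998-12-30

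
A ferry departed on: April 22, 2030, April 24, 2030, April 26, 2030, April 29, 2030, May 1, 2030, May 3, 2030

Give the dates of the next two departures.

May 6, 2030; May 8, 2030

Gaps: 2, 2, 3, 2, 2 days — not constant, but cyclic with period 3.
The events fall on every Monday, Wednesday and Friday.
Next Monday: May 6, 2030.
The following Wednesday is May 8, 2030.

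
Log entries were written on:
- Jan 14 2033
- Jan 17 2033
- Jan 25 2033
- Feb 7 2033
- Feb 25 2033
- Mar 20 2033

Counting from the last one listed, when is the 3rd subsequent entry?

Jun 27 2033

The spacing grows by 5 each time: 3, 8, 13, 18, 23 days.
Next gap: 28 days. Mar 20 2033 + 28 days = Apr 17 2033.
Next gap: 33 days. Apr 17 2033 + 33 days = May 20 2033.
Next gap: 38 days. May 20 2033 + 38 days = Jun 27 2033.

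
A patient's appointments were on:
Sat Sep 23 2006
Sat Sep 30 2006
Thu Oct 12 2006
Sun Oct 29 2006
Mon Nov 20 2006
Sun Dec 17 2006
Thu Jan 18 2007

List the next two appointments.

Gaps: 7, 12, 17, 22, 27, 32 days — each gap is 5 larger than the previous one.
Next gap: 37 days. Thu Jan 18 2007 + 37 days = Sat Feb 24 2007.
Next gap: 42 days. Sat Feb 24 2007 + 42 days = Sat Apr 7 2007.

Sat Feb 24 2007, Sat Apr 7 2007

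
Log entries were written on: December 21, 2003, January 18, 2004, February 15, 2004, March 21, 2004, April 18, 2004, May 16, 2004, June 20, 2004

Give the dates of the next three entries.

July 18, 2004; August 15, 2004; September 19, 2004

Gaps: 28, 28, 35, 28, 28, 35 days — a mix of 28 and 35. Every date is a Sunday.
Each is the 3rd Sunday of its month.
July 2004 — 3rd Sunday is July 18, 2004.
3rd Sunday of August 2004: August 15, 2004.
3rd Sunday of September 2004: September 19, 2004.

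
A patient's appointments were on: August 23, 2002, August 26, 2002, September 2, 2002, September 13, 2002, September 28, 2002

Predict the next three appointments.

The spacing grows by 4 each time: 3, 7, 11, 15 days.
Next gap: 19 days. September 28, 2002 + 19 days = October 17, 2002.
Next gap: 23 days. October 17, 2002 + 23 days = November 9, 2002.
Next gap: 27 days. November 9, 2002 + 27 days = December 6, 2002.

October 17, 2002; November 9, 2002; December 6, 2002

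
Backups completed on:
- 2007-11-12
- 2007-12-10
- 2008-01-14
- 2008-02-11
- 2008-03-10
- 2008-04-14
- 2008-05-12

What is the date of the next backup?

These are Mondays at 28- or 35-day spacing (28, 35, 28, 28, 35, 28).
The pattern: 2nd Monday of the month.
2nd Monday of June 2008: 2008-06-09.

2008-06-09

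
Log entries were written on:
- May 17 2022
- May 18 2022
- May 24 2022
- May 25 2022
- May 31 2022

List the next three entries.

Jun 1 2022, Jun 7 2022, Jun 8 2022

The gap pattern 1, 6, 1, 6 repeats every 2 events.
These are the Tuesdays and Wednesdays of each week.
Next Wednesday: Jun 1 2022.
The following Tuesday is Jun 7 2022.
The following Wednesday is Jun 8 2022.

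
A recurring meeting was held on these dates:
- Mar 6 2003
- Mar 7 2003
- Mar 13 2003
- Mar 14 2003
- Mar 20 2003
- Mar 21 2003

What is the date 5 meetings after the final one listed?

The gap pattern 1, 6, 1, 6, 1 repeats every 2 events.
These are the Thursdays and Fridays of each week.
The following Thursday is Mar 27 2003.
The following Friday is Mar 28 2003.
Next Thursday: Apr 3 2003.
The following Friday is Apr 4 2003.
Next Thursday: Apr 10 2003.

Apr 10 2003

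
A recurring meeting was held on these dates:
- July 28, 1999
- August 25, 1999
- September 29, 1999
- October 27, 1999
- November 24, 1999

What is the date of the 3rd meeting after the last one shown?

February 23, 2000

These are Wednesdays with 28, 35, 28, 28-day gaps.
Each is the final Wednesday of its month — September 29, 1999 is past the 28th, so '4th Wednesday' doesn't fit.
Last Wednesday of December 1999: December 29, 1999.
Last Wednesday of January 2000: January 26, 2000.
Last Wednesday of February 2000: February 23, 2000.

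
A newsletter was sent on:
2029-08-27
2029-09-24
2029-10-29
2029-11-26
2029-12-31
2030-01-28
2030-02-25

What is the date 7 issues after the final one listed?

All Mondays; the gaps (28, 35, 28, 35, 28, 28) vary with month length.
This is the last Monday of each month.
March 2030 ends with Monday 2030-03-25.
Last Monday of April 2030: 2030-04-29.
May 2030 ends with Monday 2030-05-27.
Last Monday of June 2030: 2030-06-24.
July 2030 ends with Monday 2030-07-29.
Last Monday of August 2030: 2030-08-26.
Last Monday of September 2030: 2030-09-30.

2030-09-30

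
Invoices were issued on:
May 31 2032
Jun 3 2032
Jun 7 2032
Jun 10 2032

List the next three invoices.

Jun 14 2032, Jun 17 2032, Jun 21 2032

Every event lands on a Monday or Thursday (gaps cycle 3, 4, 3).
So the schedule is: every Monday and Thursday.
The following Monday is Jun 14 2032.
Next Thursday: Jun 17 2032.
The following Monday is Jun 21 2032.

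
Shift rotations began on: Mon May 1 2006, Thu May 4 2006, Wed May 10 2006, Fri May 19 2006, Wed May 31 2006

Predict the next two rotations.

Intervals are 3, 6, 9, 12 days — an arithmetic progression with common difference 3.
Next gap: 15 days. Wed May 31 2006 + 15 days = Thu Jun 15 2006.
Next gap: 18 days. Thu Jun 15 2006 + 18 days = Mon Jul 3 2006.

Thu Jun 15 2006, Mon Jul 3 2006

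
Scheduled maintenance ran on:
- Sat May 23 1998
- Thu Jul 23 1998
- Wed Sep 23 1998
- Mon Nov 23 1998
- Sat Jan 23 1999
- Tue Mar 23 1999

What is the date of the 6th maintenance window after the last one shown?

Thu Mar 23 2000

The day-of-month is always 23 (61, 62, 61, 61, 59 days between events).
So this recurs on the 23rd of every 2 months.
Next: May 1999 → Sun May 23 1999.
July 1999: Fri Jul 23 1999.
September 1999: Thu Sep 23 1999.
November 1999: Tue Nov 23 1999.
Next: January 2000 → Sun Jan 23 2000.
March 2000: Thu Mar 23 2000.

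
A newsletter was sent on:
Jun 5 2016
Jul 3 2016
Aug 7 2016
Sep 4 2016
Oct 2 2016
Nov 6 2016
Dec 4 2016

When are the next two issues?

Jan 1 2017, Feb 5 2017

These are Sundays at 28- or 35-day spacing (28, 35, 28, 28, 35, 28).
The pattern: 1st Sunday of the month.
January 2017 — 1st Sunday is Jan 1 2017.
1st Sunday of February 2017: Feb 5 2017.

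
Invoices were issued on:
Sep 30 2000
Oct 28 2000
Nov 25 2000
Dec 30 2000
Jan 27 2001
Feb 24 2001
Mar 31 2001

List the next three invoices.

Apr 28 2001, May 26 2001, Jun 30 2001

These are Saturdays with 28, 28, 35, 28, 28, 35-day gaps.
Each is the final Saturday of its month — Sep 30 2000 is past the 28th, so '4th Saturday' doesn't fit.
Last Saturday of April 2001: Apr 28 2001.
May 2001 ends with Saturday May 26 2001.
Last Saturday of June 2001: Jun 30 2001.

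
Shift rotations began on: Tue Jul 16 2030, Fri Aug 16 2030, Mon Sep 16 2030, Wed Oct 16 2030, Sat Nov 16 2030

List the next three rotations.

Gaps: 31, 31, 30, 31 days — not constant. Every event is on the 16th of the month.
Pattern: the 16th of each month.
Next: December 2030 → Mon Dec 16 2030.
Next: January 2031 → Thu Jan 16 2031.
February 2031: Sun Feb 16 2031.

Mon Dec 16 2030, Thu Jan 16 2031, Sun Feb 16 2031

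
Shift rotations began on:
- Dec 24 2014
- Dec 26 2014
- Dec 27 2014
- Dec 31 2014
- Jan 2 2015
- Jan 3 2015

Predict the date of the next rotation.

Jan 7 2015

The gap pattern 2, 1, 4, 2, 1 repeats every 3 events.
These are the Wednesdays, Fridays and Saturdays of each week.
The following Wednesday is Jan 7 2015.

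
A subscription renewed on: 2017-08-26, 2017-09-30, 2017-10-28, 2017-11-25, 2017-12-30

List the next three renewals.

2018-01-27, 2018-02-24, 2018-03-31

Every date is a Saturday; gaps 35, 28, 28, 35 days.
Each is the last Saturday of its month (at least one falls on the 29th or later, ruling out '4th Saturday').
January 2018 ends with Saturday 2018-01-27.
February 2018 ends with Saturday 2018-02-24.
March 2018 ends with Saturday 2018-03-31.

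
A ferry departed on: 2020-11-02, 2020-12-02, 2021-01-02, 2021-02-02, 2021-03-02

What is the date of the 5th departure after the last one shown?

Gaps: 30, 31, 31, 28 days — not constant. Every event is on the 2nd of the month.
Pattern: the 2nd of each month.
April 2021: 2021-04-02.
May 2021: 2021-05-02.
June 2021: 2021-06-02.
July 2021: 2021-07-02.
Next: August 2021 → 2021-08-02.

2021-08-02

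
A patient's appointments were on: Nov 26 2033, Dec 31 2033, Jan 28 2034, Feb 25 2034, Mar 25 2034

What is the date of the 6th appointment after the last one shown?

Sep 30 2034

Every date is a Saturday; gaps 35, 28, 28, 28 days.
Each is the last Saturday of its month (at least one falls on the 29th or later, ruling out '4th Saturday').
April 2034 ends with Saturday Apr 29 2034.
Last Saturday of May 2034: May 27 2034.
June 2034 ends with Saturday Jun 24 2034.
Last Saturday of July 2034: Jul 29 2034.
August 2034 ends with Saturday Aug 26 2034.
September 2034 ends with Saturday Sep 30 2034.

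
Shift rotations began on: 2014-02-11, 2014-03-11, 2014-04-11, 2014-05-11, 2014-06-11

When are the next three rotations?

Each date is the 11th; the gaps (28, 31, 30, 31) track the month lengths.
The rule is the 11th of each month.
July 2014: 2014-07-11.
August 2014: 2014-08-11.
September 2014: 2014-09-11.

2014-07-11, 2014-08-11, 2014-09-11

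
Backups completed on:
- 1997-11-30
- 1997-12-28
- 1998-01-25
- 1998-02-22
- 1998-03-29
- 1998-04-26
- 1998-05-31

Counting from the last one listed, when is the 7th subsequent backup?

1998-12-27

Every date is a Sunday; gaps 28, 28, 28, 35, 28, 35 days.
Each is the last Sunday of its month (at least one falls on the 29th or later, ruling out '4th Sunday').
Last Sunday of June 1998: 1998-06-28.
Last Sunday of July 1998: 1998-07-26.
Last Sunday of August 1998: 1998-08-30.
Last Sunday of September 1998: 1998-09-27.
Last Sunday of October 1998: 1998-10-25.
Last Sunday of November 1998: 1998-11-29.
Last Sunday of December 1998: 1998-12-27.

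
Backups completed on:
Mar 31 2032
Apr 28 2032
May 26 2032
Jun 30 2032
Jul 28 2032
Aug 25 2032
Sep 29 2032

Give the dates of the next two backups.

Oct 27 2032, Nov 24 2032

These are Wednesdays with 28, 28, 35, 28, 28, 35-day gaps.
Each is the final Wednesday of its month — Mar 31 2032 is past the 28th, so '4th Wednesday' doesn't fit.
October 2032 ends with Wednesday Oct 27 2032.
Last Wednesday of November 2032: Nov 24 2032.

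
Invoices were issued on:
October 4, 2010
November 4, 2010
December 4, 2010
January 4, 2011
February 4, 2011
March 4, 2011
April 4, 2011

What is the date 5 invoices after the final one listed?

Gaps: 31, 30, 31, 31, 28, 31 days — not constant. Every event is on the 4th of the month.
Pattern: the 4th of each month.
Next: May 2011 → May 4, 2011.
Next: June 2011 → June 4, 2011.
Next: July 2011 → July 4, 2011.
Next: August 2011 → August 4, 2011.
Next: September 2011 → September 4, 2011.

September 4, 2011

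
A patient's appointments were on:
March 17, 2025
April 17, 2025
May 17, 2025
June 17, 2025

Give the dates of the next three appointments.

Each date is the 17th; the gaps (31, 30, 31) track the month lengths.
The rule is the 17th of each month.
Next: July 2025 → July 17, 2025.
August 2025: August 17, 2025.
September 2025: September 17, 2025.

July 17, 2025; August 17, 2025; September 17, 2025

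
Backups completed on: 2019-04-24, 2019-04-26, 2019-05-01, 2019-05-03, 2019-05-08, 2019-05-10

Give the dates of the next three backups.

2019-05-15, 2019-05-17, 2019-05-22

The gap pattern 2, 5, 2, 5, 2 repeats every 2 events.
These are the Wednesdays and Fridays of each week.
Next Wednesday: 2019-05-15.
Next Friday: 2019-05-17.
The following Wednesday is 2019-05-22.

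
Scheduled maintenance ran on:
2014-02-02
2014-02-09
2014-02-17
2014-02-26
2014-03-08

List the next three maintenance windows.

Gaps: 7, 8, 9, 10 days — each gap is 1 larger than the previous one.
Next gap: 11 days. 2014-03-08 + 11 days = 2014-03-19.
Next gap: 12 days. 2014-03-19 + 12 days = 2014-03-31.
Next gap: 13 days. 2014-03-31 + 13 days = 2014-04-13.

2014-03-19, 2014-03-31, 2014-04-13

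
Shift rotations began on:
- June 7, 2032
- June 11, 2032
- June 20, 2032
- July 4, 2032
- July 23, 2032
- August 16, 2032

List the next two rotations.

September 14, 2032; October 18, 2032

Gaps: 4, 9, 14, 19, 24 days — each gap is 5 larger than the previous one.
Next gap: 29 days. August 16, 2032 + 29 days = September 14, 2032.
Next gap: 34 days. September 14, 2032 + 34 days = October 18, 2032.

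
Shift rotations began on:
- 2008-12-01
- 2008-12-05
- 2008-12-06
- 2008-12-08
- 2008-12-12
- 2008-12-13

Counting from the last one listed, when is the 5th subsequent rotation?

2008-12-26

Gaps: 4, 1, 2, 4, 1 days — not constant, but cyclic with period 3.
The events fall on every Monday, Friday and Saturday.
Next Monday: 2008-12-15.
Next Friday: 2008-12-19.
Next Saturday: 2008-12-20.
The following Monday is 2008-12-22.
Next Friday: 2008-12-26.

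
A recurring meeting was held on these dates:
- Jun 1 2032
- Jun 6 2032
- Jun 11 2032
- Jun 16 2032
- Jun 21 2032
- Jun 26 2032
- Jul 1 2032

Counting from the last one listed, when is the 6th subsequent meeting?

Jul 31 2032

Gaps between consecutive events: 5, 5, 5, 5, 5, 5 days — a constant 5-day interval.
Jul 1 2032 + 5 days = Jul 6 2032.
Jul 6 2032 + 5 days = Jul 11 2032.
Jul 11 2032 + 5 days = Jul 16 2032.
Jul 16 2032 + 5 days = Jul 21 2032.
Jul 21 2032 + 5 days = Jul 26 2032.
Jul 26 2032 + 5 days = Jul 31 2032.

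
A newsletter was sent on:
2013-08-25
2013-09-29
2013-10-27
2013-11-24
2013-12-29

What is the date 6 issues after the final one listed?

2014-06-29

Every date is a Sunday; gaps 35, 28, 28, 35 days.
Each is the last Sunday of its month (at least one falls on the 29th or later, ruling out '4th Sunday').
Last Sunday of January 2014: 2014-01-26.
February 2014 ends with Sunday 2014-02-23.
Last Sunday of March 2014: 2014-03-30.
Last Sunday of April 2014: 2014-04-27.
May 2014 ends with Sunday 2014-05-25.
June 2014 ends with Sunday 2014-06-29.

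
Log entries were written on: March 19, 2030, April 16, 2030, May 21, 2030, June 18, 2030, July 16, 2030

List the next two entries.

August 20, 2030; September 17, 2030

Gaps: 28, 35, 28, 28 days — a mix of 28 and 35. Every date is a Tuesday.
Each is the 3rd Tuesday of its month.
3rd Tuesday of August 2030: August 20, 2030.
3rd Tuesday of September 2030: September 17, 2030.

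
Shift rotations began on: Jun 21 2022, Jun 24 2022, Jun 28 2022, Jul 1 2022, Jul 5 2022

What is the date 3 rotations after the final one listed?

Jul 15 2022

Every event lands on a Tuesday or Friday (gaps cycle 3, 4, 3, 4).
So the schedule is: every Tuesday and Friday.
Next Friday: Jul 8 2022.
Next Tuesday: Jul 12 2022.
Next Friday: Jul 15 2022.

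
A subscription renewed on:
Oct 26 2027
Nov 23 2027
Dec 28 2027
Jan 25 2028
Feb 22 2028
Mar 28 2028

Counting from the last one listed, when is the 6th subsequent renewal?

Sep 26 2028

All dates are Tuesdays, 28, 35, 28, 28, 35 days apart.
Specifically, the 4th Tuesday of each month.
April 2028 — 4th Tuesday is Apr 25 2028.
May 2028 — 4th Tuesday is May 23 2028.
June 2028 — 4th Tuesday is Jun 27 2028.
4th Tuesday of July 2028: Jul 25 2028.
4th Tuesday of August 2028: Aug 22 2028.
September 2028 — 4th Tuesday is Sep 26 2028.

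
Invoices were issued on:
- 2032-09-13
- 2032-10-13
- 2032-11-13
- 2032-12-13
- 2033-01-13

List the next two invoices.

2033-02-13, 2033-03-13

Gaps: 30, 31, 30, 31 days — not constant. Every event is on the 13th of the month.
Pattern: the 13th of each month.
February 2033: 2033-02-13.
Next: March 2033 → 2033-03-13.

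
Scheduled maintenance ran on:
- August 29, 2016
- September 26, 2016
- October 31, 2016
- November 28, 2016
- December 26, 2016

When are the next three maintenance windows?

January 30, 2017; February 27, 2017; March 27, 2017

All Mondays; the gaps (28, 35, 28, 28) vary with month length.
This is the last Monday of each month.
Last Monday of January 2017: January 30, 2017.
February 2017 ends with Monday February 27, 2017.
Last Monday of March 2017: March 27, 2017.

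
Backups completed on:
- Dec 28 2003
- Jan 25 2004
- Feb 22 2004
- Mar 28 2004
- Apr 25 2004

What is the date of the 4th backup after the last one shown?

All dates are Sundays, 28, 28, 35, 28 days apart.
Specifically, the 4th Sunday of each month.
May 2004 — 4th Sunday is May 23 2004.
June 2004 — 4th Sunday is Jun 27 2004.
July 2004 — 4th Sunday is Jul 25 2004.
4th Sunday of August 2004: Aug 22 2004.

Aug 22 2004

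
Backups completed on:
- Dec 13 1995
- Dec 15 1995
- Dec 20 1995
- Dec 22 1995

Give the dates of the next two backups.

The gap pattern 2, 5, 2 repeats every 2 events.
These are the Wednesdays and Fridays of each week.
Next Wednesday: Dec 27 1995.
Next Friday: Dec 29 1995.

Dec 27 1995, Dec 29 1995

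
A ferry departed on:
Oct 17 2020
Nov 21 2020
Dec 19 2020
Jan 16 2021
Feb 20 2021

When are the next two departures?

Mar 20 2021, Apr 17 2021

Gaps: 35, 28, 28, 35 days — a mix of 28 and 35. Every date is a Saturday.
Each is the 3rd Saturday of its month.
3rd Saturday of March 2021: Mar 20 2021.
April 2021 — 3rd Saturday is Apr 17 2021.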